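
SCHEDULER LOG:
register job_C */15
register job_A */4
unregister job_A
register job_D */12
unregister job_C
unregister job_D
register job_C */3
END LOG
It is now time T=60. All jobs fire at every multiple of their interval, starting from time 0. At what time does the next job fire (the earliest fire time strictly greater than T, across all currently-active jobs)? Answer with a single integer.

Op 1: register job_C */15 -> active={job_C:*/15}
Op 2: register job_A */4 -> active={job_A:*/4, job_C:*/15}
Op 3: unregister job_A -> active={job_C:*/15}
Op 4: register job_D */12 -> active={job_C:*/15, job_D:*/12}
Op 5: unregister job_C -> active={job_D:*/12}
Op 6: unregister job_D -> active={}
Op 7: register job_C */3 -> active={job_C:*/3}
  job_C: interval 3, next fire after T=60 is 63
Earliest fire time = 63 (job job_C)

Answer: 63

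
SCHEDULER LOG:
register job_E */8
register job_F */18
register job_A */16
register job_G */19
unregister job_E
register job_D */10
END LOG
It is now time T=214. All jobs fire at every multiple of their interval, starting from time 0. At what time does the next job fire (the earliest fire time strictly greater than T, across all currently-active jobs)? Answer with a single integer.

Op 1: register job_E */8 -> active={job_E:*/8}
Op 2: register job_F */18 -> active={job_E:*/8, job_F:*/18}
Op 3: register job_A */16 -> active={job_A:*/16, job_E:*/8, job_F:*/18}
Op 4: register job_G */19 -> active={job_A:*/16, job_E:*/8, job_F:*/18, job_G:*/19}
Op 5: unregister job_E -> active={job_A:*/16, job_F:*/18, job_G:*/19}
Op 6: register job_D */10 -> active={job_A:*/16, job_D:*/10, job_F:*/18, job_G:*/19}
  job_A: interval 16, next fire after T=214 is 224
  job_D: interval 10, next fire after T=214 is 220
  job_F: interval 18, next fire after T=214 is 216
  job_G: interval 19, next fire after T=214 is 228
Earliest fire time = 216 (job job_F)

Answer: 216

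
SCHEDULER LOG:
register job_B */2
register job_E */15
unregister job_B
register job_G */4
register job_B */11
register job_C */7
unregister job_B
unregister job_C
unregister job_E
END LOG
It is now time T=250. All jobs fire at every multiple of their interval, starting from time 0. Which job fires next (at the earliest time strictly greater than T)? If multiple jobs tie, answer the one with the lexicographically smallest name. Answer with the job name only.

Answer: job_G

Derivation:
Op 1: register job_B */2 -> active={job_B:*/2}
Op 2: register job_E */15 -> active={job_B:*/2, job_E:*/15}
Op 3: unregister job_B -> active={job_E:*/15}
Op 4: register job_G */4 -> active={job_E:*/15, job_G:*/4}
Op 5: register job_B */11 -> active={job_B:*/11, job_E:*/15, job_G:*/4}
Op 6: register job_C */7 -> active={job_B:*/11, job_C:*/7, job_E:*/15, job_G:*/4}
Op 7: unregister job_B -> active={job_C:*/7, job_E:*/15, job_G:*/4}
Op 8: unregister job_C -> active={job_E:*/15, job_G:*/4}
Op 9: unregister job_E -> active={job_G:*/4}
  job_G: interval 4, next fire after T=250 is 252
Earliest = 252, winner (lex tiebreak) = job_G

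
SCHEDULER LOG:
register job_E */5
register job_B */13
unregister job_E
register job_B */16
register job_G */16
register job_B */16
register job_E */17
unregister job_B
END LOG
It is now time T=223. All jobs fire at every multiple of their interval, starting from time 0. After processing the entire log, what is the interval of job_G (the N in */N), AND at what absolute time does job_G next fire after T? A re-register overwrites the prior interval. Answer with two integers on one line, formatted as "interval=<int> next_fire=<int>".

Answer: interval=16 next_fire=224

Derivation:
Op 1: register job_E */5 -> active={job_E:*/5}
Op 2: register job_B */13 -> active={job_B:*/13, job_E:*/5}
Op 3: unregister job_E -> active={job_B:*/13}
Op 4: register job_B */16 -> active={job_B:*/16}
Op 5: register job_G */16 -> active={job_B:*/16, job_G:*/16}
Op 6: register job_B */16 -> active={job_B:*/16, job_G:*/16}
Op 7: register job_E */17 -> active={job_B:*/16, job_E:*/17, job_G:*/16}
Op 8: unregister job_B -> active={job_E:*/17, job_G:*/16}
Final interval of job_G = 16
Next fire of job_G after T=223: (223//16+1)*16 = 224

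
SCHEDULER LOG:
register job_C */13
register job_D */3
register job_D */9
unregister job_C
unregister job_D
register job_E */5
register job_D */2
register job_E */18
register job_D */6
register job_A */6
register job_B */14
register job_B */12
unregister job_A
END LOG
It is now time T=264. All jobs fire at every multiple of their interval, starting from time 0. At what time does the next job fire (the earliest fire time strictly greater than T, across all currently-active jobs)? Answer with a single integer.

Op 1: register job_C */13 -> active={job_C:*/13}
Op 2: register job_D */3 -> active={job_C:*/13, job_D:*/3}
Op 3: register job_D */9 -> active={job_C:*/13, job_D:*/9}
Op 4: unregister job_C -> active={job_D:*/9}
Op 5: unregister job_D -> active={}
Op 6: register job_E */5 -> active={job_E:*/5}
Op 7: register job_D */2 -> active={job_D:*/2, job_E:*/5}
Op 8: register job_E */18 -> active={job_D:*/2, job_E:*/18}
Op 9: register job_D */6 -> active={job_D:*/6, job_E:*/18}
Op 10: register job_A */6 -> active={job_A:*/6, job_D:*/6, job_E:*/18}
Op 11: register job_B */14 -> active={job_A:*/6, job_B:*/14, job_D:*/6, job_E:*/18}
Op 12: register job_B */12 -> active={job_A:*/6, job_B:*/12, job_D:*/6, job_E:*/18}
Op 13: unregister job_A -> active={job_B:*/12, job_D:*/6, job_E:*/18}
  job_B: interval 12, next fire after T=264 is 276
  job_D: interval 6, next fire after T=264 is 270
  job_E: interval 18, next fire after T=264 is 270
Earliest fire time = 270 (job job_D)

Answer: 270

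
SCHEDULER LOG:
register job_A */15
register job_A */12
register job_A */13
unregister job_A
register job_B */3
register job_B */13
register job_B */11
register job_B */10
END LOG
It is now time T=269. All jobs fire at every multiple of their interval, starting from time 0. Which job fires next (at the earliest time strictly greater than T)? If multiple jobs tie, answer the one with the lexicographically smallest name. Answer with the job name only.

Answer: job_B

Derivation:
Op 1: register job_A */15 -> active={job_A:*/15}
Op 2: register job_A */12 -> active={job_A:*/12}
Op 3: register job_A */13 -> active={job_A:*/13}
Op 4: unregister job_A -> active={}
Op 5: register job_B */3 -> active={job_B:*/3}
Op 6: register job_B */13 -> active={job_B:*/13}
Op 7: register job_B */11 -> active={job_B:*/11}
Op 8: register job_B */10 -> active={job_B:*/10}
  job_B: interval 10, next fire after T=269 is 270
Earliest = 270, winner (lex tiebreak) = job_B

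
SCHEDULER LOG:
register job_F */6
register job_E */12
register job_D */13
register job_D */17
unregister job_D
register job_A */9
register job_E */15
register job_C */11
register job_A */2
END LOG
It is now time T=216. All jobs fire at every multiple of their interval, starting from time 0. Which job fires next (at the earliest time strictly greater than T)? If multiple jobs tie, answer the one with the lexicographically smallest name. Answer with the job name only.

Answer: job_A

Derivation:
Op 1: register job_F */6 -> active={job_F:*/6}
Op 2: register job_E */12 -> active={job_E:*/12, job_F:*/6}
Op 3: register job_D */13 -> active={job_D:*/13, job_E:*/12, job_F:*/6}
Op 4: register job_D */17 -> active={job_D:*/17, job_E:*/12, job_F:*/6}
Op 5: unregister job_D -> active={job_E:*/12, job_F:*/6}
Op 6: register job_A */9 -> active={job_A:*/9, job_E:*/12, job_F:*/6}
Op 7: register job_E */15 -> active={job_A:*/9, job_E:*/15, job_F:*/6}
Op 8: register job_C */11 -> active={job_A:*/9, job_C:*/11, job_E:*/15, job_F:*/6}
Op 9: register job_A */2 -> active={job_A:*/2, job_C:*/11, job_E:*/15, job_F:*/6}
  job_A: interval 2, next fire after T=216 is 218
  job_C: interval 11, next fire after T=216 is 220
  job_E: interval 15, next fire after T=216 is 225
  job_F: interval 6, next fire after T=216 is 222
Earliest = 218, winner (lex tiebreak) = job_A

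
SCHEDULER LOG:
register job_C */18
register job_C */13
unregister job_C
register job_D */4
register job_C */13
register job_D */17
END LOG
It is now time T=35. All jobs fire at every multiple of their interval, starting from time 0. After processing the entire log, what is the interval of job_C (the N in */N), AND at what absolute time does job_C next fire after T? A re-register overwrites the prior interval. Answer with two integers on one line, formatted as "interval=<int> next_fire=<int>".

Op 1: register job_C */18 -> active={job_C:*/18}
Op 2: register job_C */13 -> active={job_C:*/13}
Op 3: unregister job_C -> active={}
Op 4: register job_D */4 -> active={job_D:*/4}
Op 5: register job_C */13 -> active={job_C:*/13, job_D:*/4}
Op 6: register job_D */17 -> active={job_C:*/13, job_D:*/17}
Final interval of job_C = 13
Next fire of job_C after T=35: (35//13+1)*13 = 39

Answer: interval=13 next_fire=39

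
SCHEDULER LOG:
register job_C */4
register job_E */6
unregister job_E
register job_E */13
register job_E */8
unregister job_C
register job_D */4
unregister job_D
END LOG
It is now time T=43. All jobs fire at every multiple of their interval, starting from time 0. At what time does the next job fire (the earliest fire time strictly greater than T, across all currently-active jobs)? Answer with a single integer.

Op 1: register job_C */4 -> active={job_C:*/4}
Op 2: register job_E */6 -> active={job_C:*/4, job_E:*/6}
Op 3: unregister job_E -> active={job_C:*/4}
Op 4: register job_E */13 -> active={job_C:*/4, job_E:*/13}
Op 5: register job_E */8 -> active={job_C:*/4, job_E:*/8}
Op 6: unregister job_C -> active={job_E:*/8}
Op 7: register job_D */4 -> active={job_D:*/4, job_E:*/8}
Op 8: unregister job_D -> active={job_E:*/8}
  job_E: interval 8, next fire after T=43 is 48
Earliest fire time = 48 (job job_E)

Answer: 48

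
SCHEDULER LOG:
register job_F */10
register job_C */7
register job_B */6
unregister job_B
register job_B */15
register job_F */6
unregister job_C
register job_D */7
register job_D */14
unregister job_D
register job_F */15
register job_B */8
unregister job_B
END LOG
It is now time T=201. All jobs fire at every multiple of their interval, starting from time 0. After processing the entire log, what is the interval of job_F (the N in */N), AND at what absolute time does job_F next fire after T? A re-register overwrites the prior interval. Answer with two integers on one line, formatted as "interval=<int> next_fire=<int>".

Answer: interval=15 next_fire=210

Derivation:
Op 1: register job_F */10 -> active={job_F:*/10}
Op 2: register job_C */7 -> active={job_C:*/7, job_F:*/10}
Op 3: register job_B */6 -> active={job_B:*/6, job_C:*/7, job_F:*/10}
Op 4: unregister job_B -> active={job_C:*/7, job_F:*/10}
Op 5: register job_B */15 -> active={job_B:*/15, job_C:*/7, job_F:*/10}
Op 6: register job_F */6 -> active={job_B:*/15, job_C:*/7, job_F:*/6}
Op 7: unregister job_C -> active={job_B:*/15, job_F:*/6}
Op 8: register job_D */7 -> active={job_B:*/15, job_D:*/7, job_F:*/6}
Op 9: register job_D */14 -> active={job_B:*/15, job_D:*/14, job_F:*/6}
Op 10: unregister job_D -> active={job_B:*/15, job_F:*/6}
Op 11: register job_F */15 -> active={job_B:*/15, job_F:*/15}
Op 12: register job_B */8 -> active={job_B:*/8, job_F:*/15}
Op 13: unregister job_B -> active={job_F:*/15}
Final interval of job_F = 15
Next fire of job_F after T=201: (201//15+1)*15 = 210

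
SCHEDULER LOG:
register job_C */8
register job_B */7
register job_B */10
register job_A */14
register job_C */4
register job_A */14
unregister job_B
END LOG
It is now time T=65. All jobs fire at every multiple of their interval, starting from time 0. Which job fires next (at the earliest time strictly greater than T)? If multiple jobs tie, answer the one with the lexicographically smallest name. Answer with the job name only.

Op 1: register job_C */8 -> active={job_C:*/8}
Op 2: register job_B */7 -> active={job_B:*/7, job_C:*/8}
Op 3: register job_B */10 -> active={job_B:*/10, job_C:*/8}
Op 4: register job_A */14 -> active={job_A:*/14, job_B:*/10, job_C:*/8}
Op 5: register job_C */4 -> active={job_A:*/14, job_B:*/10, job_C:*/4}
Op 6: register job_A */14 -> active={job_A:*/14, job_B:*/10, job_C:*/4}
Op 7: unregister job_B -> active={job_A:*/14, job_C:*/4}
  job_A: interval 14, next fire after T=65 is 70
  job_C: interval 4, next fire after T=65 is 68
Earliest = 68, winner (lex tiebreak) = job_C

Answer: job_C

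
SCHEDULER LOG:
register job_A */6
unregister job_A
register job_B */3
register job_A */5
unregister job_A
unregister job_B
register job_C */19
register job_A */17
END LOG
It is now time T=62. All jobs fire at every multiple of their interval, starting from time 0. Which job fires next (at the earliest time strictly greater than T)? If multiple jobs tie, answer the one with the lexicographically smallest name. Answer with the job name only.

Op 1: register job_A */6 -> active={job_A:*/6}
Op 2: unregister job_A -> active={}
Op 3: register job_B */3 -> active={job_B:*/3}
Op 4: register job_A */5 -> active={job_A:*/5, job_B:*/3}
Op 5: unregister job_A -> active={job_B:*/3}
Op 6: unregister job_B -> active={}
Op 7: register job_C */19 -> active={job_C:*/19}
Op 8: register job_A */17 -> active={job_A:*/17, job_C:*/19}
  job_A: interval 17, next fire after T=62 is 68
  job_C: interval 19, next fire after T=62 is 76
Earliest = 68, winner (lex tiebreak) = job_A

Answer: job_A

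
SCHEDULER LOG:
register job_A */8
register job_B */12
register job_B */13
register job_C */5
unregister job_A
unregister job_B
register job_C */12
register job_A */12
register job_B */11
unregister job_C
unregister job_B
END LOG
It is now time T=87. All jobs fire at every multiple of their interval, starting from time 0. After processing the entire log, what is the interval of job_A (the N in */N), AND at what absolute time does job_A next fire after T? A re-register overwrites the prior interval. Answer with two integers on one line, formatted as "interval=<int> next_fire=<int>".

Op 1: register job_A */8 -> active={job_A:*/8}
Op 2: register job_B */12 -> active={job_A:*/8, job_B:*/12}
Op 3: register job_B */13 -> active={job_A:*/8, job_B:*/13}
Op 4: register job_C */5 -> active={job_A:*/8, job_B:*/13, job_C:*/5}
Op 5: unregister job_A -> active={job_B:*/13, job_C:*/5}
Op 6: unregister job_B -> active={job_C:*/5}
Op 7: register job_C */12 -> active={job_C:*/12}
Op 8: register job_A */12 -> active={job_A:*/12, job_C:*/12}
Op 9: register job_B */11 -> active={job_A:*/12, job_B:*/11, job_C:*/12}
Op 10: unregister job_C -> active={job_A:*/12, job_B:*/11}
Op 11: unregister job_B -> active={job_A:*/12}
Final interval of job_A = 12
Next fire of job_A after T=87: (87//12+1)*12 = 96

Answer: interval=12 next_fire=96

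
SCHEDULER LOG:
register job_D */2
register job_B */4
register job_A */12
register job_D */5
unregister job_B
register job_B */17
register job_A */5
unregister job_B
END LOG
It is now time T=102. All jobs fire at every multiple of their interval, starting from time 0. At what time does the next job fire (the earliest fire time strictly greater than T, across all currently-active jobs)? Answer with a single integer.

Answer: 105

Derivation:
Op 1: register job_D */2 -> active={job_D:*/2}
Op 2: register job_B */4 -> active={job_B:*/4, job_D:*/2}
Op 3: register job_A */12 -> active={job_A:*/12, job_B:*/4, job_D:*/2}
Op 4: register job_D */5 -> active={job_A:*/12, job_B:*/4, job_D:*/5}
Op 5: unregister job_B -> active={job_A:*/12, job_D:*/5}
Op 6: register job_B */17 -> active={job_A:*/12, job_B:*/17, job_D:*/5}
Op 7: register job_A */5 -> active={job_A:*/5, job_B:*/17, job_D:*/5}
Op 8: unregister job_B -> active={job_A:*/5, job_D:*/5}
  job_A: interval 5, next fire after T=102 is 105
  job_D: interval 5, next fire after T=102 is 105
Earliest fire time = 105 (job job_A)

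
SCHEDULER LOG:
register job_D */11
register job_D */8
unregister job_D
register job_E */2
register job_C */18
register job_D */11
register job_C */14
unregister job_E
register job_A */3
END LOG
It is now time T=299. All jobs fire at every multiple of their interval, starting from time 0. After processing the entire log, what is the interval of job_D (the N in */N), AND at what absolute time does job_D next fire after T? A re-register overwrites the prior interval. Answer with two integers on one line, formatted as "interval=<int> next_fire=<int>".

Answer: interval=11 next_fire=308

Derivation:
Op 1: register job_D */11 -> active={job_D:*/11}
Op 2: register job_D */8 -> active={job_D:*/8}
Op 3: unregister job_D -> active={}
Op 4: register job_E */2 -> active={job_E:*/2}
Op 5: register job_C */18 -> active={job_C:*/18, job_E:*/2}
Op 6: register job_D */11 -> active={job_C:*/18, job_D:*/11, job_E:*/2}
Op 7: register job_C */14 -> active={job_C:*/14, job_D:*/11, job_E:*/2}
Op 8: unregister job_E -> active={job_C:*/14, job_D:*/11}
Op 9: register job_A */3 -> active={job_A:*/3, job_C:*/14, job_D:*/11}
Final interval of job_D = 11
Next fire of job_D after T=299: (299//11+1)*11 = 308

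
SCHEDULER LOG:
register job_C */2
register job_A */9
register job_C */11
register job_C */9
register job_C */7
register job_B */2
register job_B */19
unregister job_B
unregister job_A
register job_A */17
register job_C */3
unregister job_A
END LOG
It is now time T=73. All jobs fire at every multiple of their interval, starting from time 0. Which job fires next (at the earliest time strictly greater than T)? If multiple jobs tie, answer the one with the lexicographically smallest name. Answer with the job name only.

Answer: job_C

Derivation:
Op 1: register job_C */2 -> active={job_C:*/2}
Op 2: register job_A */9 -> active={job_A:*/9, job_C:*/2}
Op 3: register job_C */11 -> active={job_A:*/9, job_C:*/11}
Op 4: register job_C */9 -> active={job_A:*/9, job_C:*/9}
Op 5: register job_C */7 -> active={job_A:*/9, job_C:*/7}
Op 6: register job_B */2 -> active={job_A:*/9, job_B:*/2, job_C:*/7}
Op 7: register job_B */19 -> active={job_A:*/9, job_B:*/19, job_C:*/7}
Op 8: unregister job_B -> active={job_A:*/9, job_C:*/7}
Op 9: unregister job_A -> active={job_C:*/7}
Op 10: register job_A */17 -> active={job_A:*/17, job_C:*/7}
Op 11: register job_C */3 -> active={job_A:*/17, job_C:*/3}
Op 12: unregister job_A -> active={job_C:*/3}
  job_C: interval 3, next fire after T=73 is 75
Earliest = 75, winner (lex tiebreak) = job_C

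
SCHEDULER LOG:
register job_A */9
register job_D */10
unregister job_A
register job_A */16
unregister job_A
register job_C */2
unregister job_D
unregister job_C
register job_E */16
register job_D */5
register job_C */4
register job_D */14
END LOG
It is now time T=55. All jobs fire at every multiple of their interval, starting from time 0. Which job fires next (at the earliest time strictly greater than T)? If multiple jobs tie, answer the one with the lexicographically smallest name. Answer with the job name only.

Answer: job_C

Derivation:
Op 1: register job_A */9 -> active={job_A:*/9}
Op 2: register job_D */10 -> active={job_A:*/9, job_D:*/10}
Op 3: unregister job_A -> active={job_D:*/10}
Op 4: register job_A */16 -> active={job_A:*/16, job_D:*/10}
Op 5: unregister job_A -> active={job_D:*/10}
Op 6: register job_C */2 -> active={job_C:*/2, job_D:*/10}
Op 7: unregister job_D -> active={job_C:*/2}
Op 8: unregister job_C -> active={}
Op 9: register job_E */16 -> active={job_E:*/16}
Op 10: register job_D */5 -> active={job_D:*/5, job_E:*/16}
Op 11: register job_C */4 -> active={job_C:*/4, job_D:*/5, job_E:*/16}
Op 12: register job_D */14 -> active={job_C:*/4, job_D:*/14, job_E:*/16}
  job_C: interval 4, next fire after T=55 is 56
  job_D: interval 14, next fire after T=55 is 56
  job_E: interval 16, next fire after T=55 is 64
Earliest = 56, winner (lex tiebreak) = job_C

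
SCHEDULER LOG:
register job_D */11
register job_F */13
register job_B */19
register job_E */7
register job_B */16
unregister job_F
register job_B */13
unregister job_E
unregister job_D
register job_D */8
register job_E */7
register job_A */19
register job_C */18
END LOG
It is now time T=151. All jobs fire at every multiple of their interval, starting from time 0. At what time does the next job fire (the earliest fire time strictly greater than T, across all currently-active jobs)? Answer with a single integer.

Answer: 152

Derivation:
Op 1: register job_D */11 -> active={job_D:*/11}
Op 2: register job_F */13 -> active={job_D:*/11, job_F:*/13}
Op 3: register job_B */19 -> active={job_B:*/19, job_D:*/11, job_F:*/13}
Op 4: register job_E */7 -> active={job_B:*/19, job_D:*/11, job_E:*/7, job_F:*/13}
Op 5: register job_B */16 -> active={job_B:*/16, job_D:*/11, job_E:*/7, job_F:*/13}
Op 6: unregister job_F -> active={job_B:*/16, job_D:*/11, job_E:*/7}
Op 7: register job_B */13 -> active={job_B:*/13, job_D:*/11, job_E:*/7}
Op 8: unregister job_E -> active={job_B:*/13, job_D:*/11}
Op 9: unregister job_D -> active={job_B:*/13}
Op 10: register job_D */8 -> active={job_B:*/13, job_D:*/8}
Op 11: register job_E */7 -> active={job_B:*/13, job_D:*/8, job_E:*/7}
Op 12: register job_A */19 -> active={job_A:*/19, job_B:*/13, job_D:*/8, job_E:*/7}
Op 13: register job_C */18 -> active={job_A:*/19, job_B:*/13, job_C:*/18, job_D:*/8, job_E:*/7}
  job_A: interval 19, next fire after T=151 is 152
  job_B: interval 13, next fire after T=151 is 156
  job_C: interval 18, next fire after T=151 is 162
  job_D: interval 8, next fire after T=151 is 152
  job_E: interval 7, next fire after T=151 is 154
Earliest fire time = 152 (job job_A)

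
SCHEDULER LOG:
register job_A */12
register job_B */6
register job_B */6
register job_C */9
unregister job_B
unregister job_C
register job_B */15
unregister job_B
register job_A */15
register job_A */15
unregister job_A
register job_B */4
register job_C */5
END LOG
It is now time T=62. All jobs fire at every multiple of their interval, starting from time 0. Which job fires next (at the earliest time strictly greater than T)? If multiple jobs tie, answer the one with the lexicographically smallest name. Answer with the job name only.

Answer: job_B

Derivation:
Op 1: register job_A */12 -> active={job_A:*/12}
Op 2: register job_B */6 -> active={job_A:*/12, job_B:*/6}
Op 3: register job_B */6 -> active={job_A:*/12, job_B:*/6}
Op 4: register job_C */9 -> active={job_A:*/12, job_B:*/6, job_C:*/9}
Op 5: unregister job_B -> active={job_A:*/12, job_C:*/9}
Op 6: unregister job_C -> active={job_A:*/12}
Op 7: register job_B */15 -> active={job_A:*/12, job_B:*/15}
Op 8: unregister job_B -> active={job_A:*/12}
Op 9: register job_A */15 -> active={job_A:*/15}
Op 10: register job_A */15 -> active={job_A:*/15}
Op 11: unregister job_A -> active={}
Op 12: register job_B */4 -> active={job_B:*/4}
Op 13: register job_C */5 -> active={job_B:*/4, job_C:*/5}
  job_B: interval 4, next fire after T=62 is 64
  job_C: interval 5, next fire after T=62 is 65
Earliest = 64, winner (lex tiebreak) = job_B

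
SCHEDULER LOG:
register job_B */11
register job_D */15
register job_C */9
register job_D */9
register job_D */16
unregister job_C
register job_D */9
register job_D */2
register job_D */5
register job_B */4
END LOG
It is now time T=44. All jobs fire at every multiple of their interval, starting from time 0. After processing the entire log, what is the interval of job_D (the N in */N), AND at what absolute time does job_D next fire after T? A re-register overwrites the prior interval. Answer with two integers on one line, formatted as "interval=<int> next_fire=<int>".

Answer: interval=5 next_fire=45

Derivation:
Op 1: register job_B */11 -> active={job_B:*/11}
Op 2: register job_D */15 -> active={job_B:*/11, job_D:*/15}
Op 3: register job_C */9 -> active={job_B:*/11, job_C:*/9, job_D:*/15}
Op 4: register job_D */9 -> active={job_B:*/11, job_C:*/9, job_D:*/9}
Op 5: register job_D */16 -> active={job_B:*/11, job_C:*/9, job_D:*/16}
Op 6: unregister job_C -> active={job_B:*/11, job_D:*/16}
Op 7: register job_D */9 -> active={job_B:*/11, job_D:*/9}
Op 8: register job_D */2 -> active={job_B:*/11, job_D:*/2}
Op 9: register job_D */5 -> active={job_B:*/11, job_D:*/5}
Op 10: register job_B */4 -> active={job_B:*/4, job_D:*/5}
Final interval of job_D = 5
Next fire of job_D after T=44: (44//5+1)*5 = 45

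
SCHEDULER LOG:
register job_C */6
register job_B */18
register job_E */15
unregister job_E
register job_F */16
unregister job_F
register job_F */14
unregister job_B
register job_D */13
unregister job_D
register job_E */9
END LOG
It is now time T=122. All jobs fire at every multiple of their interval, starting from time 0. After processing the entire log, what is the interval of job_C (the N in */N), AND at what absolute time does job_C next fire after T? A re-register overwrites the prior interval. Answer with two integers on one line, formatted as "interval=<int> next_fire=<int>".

Op 1: register job_C */6 -> active={job_C:*/6}
Op 2: register job_B */18 -> active={job_B:*/18, job_C:*/6}
Op 3: register job_E */15 -> active={job_B:*/18, job_C:*/6, job_E:*/15}
Op 4: unregister job_E -> active={job_B:*/18, job_C:*/6}
Op 5: register job_F */16 -> active={job_B:*/18, job_C:*/6, job_F:*/16}
Op 6: unregister job_F -> active={job_B:*/18, job_C:*/6}
Op 7: register job_F */14 -> active={job_B:*/18, job_C:*/6, job_F:*/14}
Op 8: unregister job_B -> active={job_C:*/6, job_F:*/14}
Op 9: register job_D */13 -> active={job_C:*/6, job_D:*/13, job_F:*/14}
Op 10: unregister job_D -> active={job_C:*/6, job_F:*/14}
Op 11: register job_E */9 -> active={job_C:*/6, job_E:*/9, job_F:*/14}
Final interval of job_C = 6
Next fire of job_C after T=122: (122//6+1)*6 = 126

Answer: interval=6 next_fire=126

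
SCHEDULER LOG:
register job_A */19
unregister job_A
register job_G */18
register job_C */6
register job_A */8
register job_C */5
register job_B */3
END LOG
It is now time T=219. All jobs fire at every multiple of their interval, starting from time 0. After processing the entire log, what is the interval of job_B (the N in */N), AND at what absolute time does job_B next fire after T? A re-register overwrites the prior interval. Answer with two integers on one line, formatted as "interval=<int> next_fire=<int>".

Answer: interval=3 next_fire=222

Derivation:
Op 1: register job_A */19 -> active={job_A:*/19}
Op 2: unregister job_A -> active={}
Op 3: register job_G */18 -> active={job_G:*/18}
Op 4: register job_C */6 -> active={job_C:*/6, job_G:*/18}
Op 5: register job_A */8 -> active={job_A:*/8, job_C:*/6, job_G:*/18}
Op 6: register job_C */5 -> active={job_A:*/8, job_C:*/5, job_G:*/18}
Op 7: register job_B */3 -> active={job_A:*/8, job_B:*/3, job_C:*/5, job_G:*/18}
Final interval of job_B = 3
Next fire of job_B after T=219: (219//3+1)*3 = 222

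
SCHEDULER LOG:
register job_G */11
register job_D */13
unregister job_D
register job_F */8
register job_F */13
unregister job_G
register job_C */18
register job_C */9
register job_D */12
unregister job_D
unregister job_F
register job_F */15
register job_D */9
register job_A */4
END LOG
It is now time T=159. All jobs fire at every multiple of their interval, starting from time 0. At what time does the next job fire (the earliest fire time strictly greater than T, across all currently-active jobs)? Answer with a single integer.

Answer: 160

Derivation:
Op 1: register job_G */11 -> active={job_G:*/11}
Op 2: register job_D */13 -> active={job_D:*/13, job_G:*/11}
Op 3: unregister job_D -> active={job_G:*/11}
Op 4: register job_F */8 -> active={job_F:*/8, job_G:*/11}
Op 5: register job_F */13 -> active={job_F:*/13, job_G:*/11}
Op 6: unregister job_G -> active={job_F:*/13}
Op 7: register job_C */18 -> active={job_C:*/18, job_F:*/13}
Op 8: register job_C */9 -> active={job_C:*/9, job_F:*/13}
Op 9: register job_D */12 -> active={job_C:*/9, job_D:*/12, job_F:*/13}
Op 10: unregister job_D -> active={job_C:*/9, job_F:*/13}
Op 11: unregister job_F -> active={job_C:*/9}
Op 12: register job_F */15 -> active={job_C:*/9, job_F:*/15}
Op 13: register job_D */9 -> active={job_C:*/9, job_D:*/9, job_F:*/15}
Op 14: register job_A */4 -> active={job_A:*/4, job_C:*/9, job_D:*/9, job_F:*/15}
  job_A: interval 4, next fire after T=159 is 160
  job_C: interval 9, next fire after T=159 is 162
  job_D: interval 9, next fire after T=159 is 162
  job_F: interval 15, next fire after T=159 is 165
Earliest fire time = 160 (job job_A)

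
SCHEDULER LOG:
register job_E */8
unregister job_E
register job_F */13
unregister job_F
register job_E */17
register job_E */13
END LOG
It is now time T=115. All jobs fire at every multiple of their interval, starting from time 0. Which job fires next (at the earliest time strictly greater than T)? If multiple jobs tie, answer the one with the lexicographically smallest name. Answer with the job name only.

Answer: job_E

Derivation:
Op 1: register job_E */8 -> active={job_E:*/8}
Op 2: unregister job_E -> active={}
Op 3: register job_F */13 -> active={job_F:*/13}
Op 4: unregister job_F -> active={}
Op 5: register job_E */17 -> active={job_E:*/17}
Op 6: register job_E */13 -> active={job_E:*/13}
  job_E: interval 13, next fire after T=115 is 117
Earliest = 117, winner (lex tiebreak) = job_E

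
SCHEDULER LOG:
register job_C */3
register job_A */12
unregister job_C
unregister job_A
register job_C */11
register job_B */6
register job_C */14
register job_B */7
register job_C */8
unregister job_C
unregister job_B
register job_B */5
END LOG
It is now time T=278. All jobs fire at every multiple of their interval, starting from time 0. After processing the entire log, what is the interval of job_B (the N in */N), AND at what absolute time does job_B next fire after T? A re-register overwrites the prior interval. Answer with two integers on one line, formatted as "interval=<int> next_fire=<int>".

Answer: interval=5 next_fire=280

Derivation:
Op 1: register job_C */3 -> active={job_C:*/3}
Op 2: register job_A */12 -> active={job_A:*/12, job_C:*/3}
Op 3: unregister job_C -> active={job_A:*/12}
Op 4: unregister job_A -> active={}
Op 5: register job_C */11 -> active={job_C:*/11}
Op 6: register job_B */6 -> active={job_B:*/6, job_C:*/11}
Op 7: register job_C */14 -> active={job_B:*/6, job_C:*/14}
Op 8: register job_B */7 -> active={job_B:*/7, job_C:*/14}
Op 9: register job_C */8 -> active={job_B:*/7, job_C:*/8}
Op 10: unregister job_C -> active={job_B:*/7}
Op 11: unregister job_B -> active={}
Op 12: register job_B */5 -> active={job_B:*/5}
Final interval of job_B = 5
Next fire of job_B after T=278: (278//5+1)*5 = 280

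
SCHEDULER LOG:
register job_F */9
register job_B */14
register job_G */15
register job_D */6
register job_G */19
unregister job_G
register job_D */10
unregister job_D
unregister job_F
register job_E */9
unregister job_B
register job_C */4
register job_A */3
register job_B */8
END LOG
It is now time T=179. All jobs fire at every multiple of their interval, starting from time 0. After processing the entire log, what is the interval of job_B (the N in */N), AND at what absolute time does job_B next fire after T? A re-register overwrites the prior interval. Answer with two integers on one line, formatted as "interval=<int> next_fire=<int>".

Answer: interval=8 next_fire=184

Derivation:
Op 1: register job_F */9 -> active={job_F:*/9}
Op 2: register job_B */14 -> active={job_B:*/14, job_F:*/9}
Op 3: register job_G */15 -> active={job_B:*/14, job_F:*/9, job_G:*/15}
Op 4: register job_D */6 -> active={job_B:*/14, job_D:*/6, job_F:*/9, job_G:*/15}
Op 5: register job_G */19 -> active={job_B:*/14, job_D:*/6, job_F:*/9, job_G:*/19}
Op 6: unregister job_G -> active={job_B:*/14, job_D:*/6, job_F:*/9}
Op 7: register job_D */10 -> active={job_B:*/14, job_D:*/10, job_F:*/9}
Op 8: unregister job_D -> active={job_B:*/14, job_F:*/9}
Op 9: unregister job_F -> active={job_B:*/14}
Op 10: register job_E */9 -> active={job_B:*/14, job_E:*/9}
Op 11: unregister job_B -> active={job_E:*/9}
Op 12: register job_C */4 -> active={job_C:*/4, job_E:*/9}
Op 13: register job_A */3 -> active={job_A:*/3, job_C:*/4, job_E:*/9}
Op 14: register job_B */8 -> active={job_A:*/3, job_B:*/8, job_C:*/4, job_E:*/9}
Final interval of job_B = 8
Next fire of job_B after T=179: (179//8+1)*8 = 184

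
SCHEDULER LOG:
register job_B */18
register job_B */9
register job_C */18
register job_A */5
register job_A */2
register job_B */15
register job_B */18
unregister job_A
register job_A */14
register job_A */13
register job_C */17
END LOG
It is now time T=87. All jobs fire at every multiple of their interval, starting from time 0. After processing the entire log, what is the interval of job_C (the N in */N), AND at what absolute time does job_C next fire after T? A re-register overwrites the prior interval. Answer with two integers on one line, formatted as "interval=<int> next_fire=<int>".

Answer: interval=17 next_fire=102

Derivation:
Op 1: register job_B */18 -> active={job_B:*/18}
Op 2: register job_B */9 -> active={job_B:*/9}
Op 3: register job_C */18 -> active={job_B:*/9, job_C:*/18}
Op 4: register job_A */5 -> active={job_A:*/5, job_B:*/9, job_C:*/18}
Op 5: register job_A */2 -> active={job_A:*/2, job_B:*/9, job_C:*/18}
Op 6: register job_B */15 -> active={job_A:*/2, job_B:*/15, job_C:*/18}
Op 7: register job_B */18 -> active={job_A:*/2, job_B:*/18, job_C:*/18}
Op 8: unregister job_A -> active={job_B:*/18, job_C:*/18}
Op 9: register job_A */14 -> active={job_A:*/14, job_B:*/18, job_C:*/18}
Op 10: register job_A */13 -> active={job_A:*/13, job_B:*/18, job_C:*/18}
Op 11: register job_C */17 -> active={job_A:*/13, job_B:*/18, job_C:*/17}
Final interval of job_C = 17
Next fire of job_C after T=87: (87//17+1)*17 = 102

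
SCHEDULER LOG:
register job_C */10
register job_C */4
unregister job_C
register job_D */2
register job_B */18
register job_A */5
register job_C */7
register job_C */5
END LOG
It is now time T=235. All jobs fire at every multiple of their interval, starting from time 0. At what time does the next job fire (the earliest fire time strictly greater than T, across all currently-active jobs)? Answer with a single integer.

Answer: 236

Derivation:
Op 1: register job_C */10 -> active={job_C:*/10}
Op 2: register job_C */4 -> active={job_C:*/4}
Op 3: unregister job_C -> active={}
Op 4: register job_D */2 -> active={job_D:*/2}
Op 5: register job_B */18 -> active={job_B:*/18, job_D:*/2}
Op 6: register job_A */5 -> active={job_A:*/5, job_B:*/18, job_D:*/2}
Op 7: register job_C */7 -> active={job_A:*/5, job_B:*/18, job_C:*/7, job_D:*/2}
Op 8: register job_C */5 -> active={job_A:*/5, job_B:*/18, job_C:*/5, job_D:*/2}
  job_A: interval 5, next fire after T=235 is 240
  job_B: interval 18, next fire after T=235 is 252
  job_C: interval 5, next fire after T=235 is 240
  job_D: interval 2, next fire after T=235 is 236
Earliest fire time = 236 (job job_D)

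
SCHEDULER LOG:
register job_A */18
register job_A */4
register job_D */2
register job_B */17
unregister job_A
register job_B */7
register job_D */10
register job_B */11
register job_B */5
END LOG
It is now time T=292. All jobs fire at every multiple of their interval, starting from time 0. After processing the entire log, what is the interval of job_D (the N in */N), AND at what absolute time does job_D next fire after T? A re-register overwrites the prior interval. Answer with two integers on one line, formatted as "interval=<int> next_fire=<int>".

Op 1: register job_A */18 -> active={job_A:*/18}
Op 2: register job_A */4 -> active={job_A:*/4}
Op 3: register job_D */2 -> active={job_A:*/4, job_D:*/2}
Op 4: register job_B */17 -> active={job_A:*/4, job_B:*/17, job_D:*/2}
Op 5: unregister job_A -> active={job_B:*/17, job_D:*/2}
Op 6: register job_B */7 -> active={job_B:*/7, job_D:*/2}
Op 7: register job_D */10 -> active={job_B:*/7, job_D:*/10}
Op 8: register job_B */11 -> active={job_B:*/11, job_D:*/10}
Op 9: register job_B */5 -> active={job_B:*/5, job_D:*/10}
Final interval of job_D = 10
Next fire of job_D after T=292: (292//10+1)*10 = 300

Answer: interval=10 next_fire=300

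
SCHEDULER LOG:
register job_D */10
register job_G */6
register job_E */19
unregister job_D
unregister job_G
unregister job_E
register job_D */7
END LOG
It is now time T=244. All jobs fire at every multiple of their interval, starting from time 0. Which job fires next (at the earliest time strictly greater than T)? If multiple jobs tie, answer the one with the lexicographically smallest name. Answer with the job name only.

Answer: job_D

Derivation:
Op 1: register job_D */10 -> active={job_D:*/10}
Op 2: register job_G */6 -> active={job_D:*/10, job_G:*/6}
Op 3: register job_E */19 -> active={job_D:*/10, job_E:*/19, job_G:*/6}
Op 4: unregister job_D -> active={job_E:*/19, job_G:*/6}
Op 5: unregister job_G -> active={job_E:*/19}
Op 6: unregister job_E -> active={}
Op 7: register job_D */7 -> active={job_D:*/7}
  job_D: interval 7, next fire after T=244 is 245
Earliest = 245, winner (lex tiebreak) = job_D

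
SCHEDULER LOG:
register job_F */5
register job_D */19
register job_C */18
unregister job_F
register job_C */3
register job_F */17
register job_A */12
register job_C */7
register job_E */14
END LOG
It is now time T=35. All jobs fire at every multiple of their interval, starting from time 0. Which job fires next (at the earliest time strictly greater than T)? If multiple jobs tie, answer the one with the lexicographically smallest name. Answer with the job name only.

Answer: job_A

Derivation:
Op 1: register job_F */5 -> active={job_F:*/5}
Op 2: register job_D */19 -> active={job_D:*/19, job_F:*/5}
Op 3: register job_C */18 -> active={job_C:*/18, job_D:*/19, job_F:*/5}
Op 4: unregister job_F -> active={job_C:*/18, job_D:*/19}
Op 5: register job_C */3 -> active={job_C:*/3, job_D:*/19}
Op 6: register job_F */17 -> active={job_C:*/3, job_D:*/19, job_F:*/17}
Op 7: register job_A */12 -> active={job_A:*/12, job_C:*/3, job_D:*/19, job_F:*/17}
Op 8: register job_C */7 -> active={job_A:*/12, job_C:*/7, job_D:*/19, job_F:*/17}
Op 9: register job_E */14 -> active={job_A:*/12, job_C:*/7, job_D:*/19, job_E:*/14, job_F:*/17}
  job_A: interval 12, next fire after T=35 is 36
  job_C: interval 7, next fire after T=35 is 42
  job_D: interval 19, next fire after T=35 is 38
  job_E: interval 14, next fire after T=35 is 42
  job_F: interval 17, next fire after T=35 is 51
Earliest = 36, winner (lex tiebreak) = job_A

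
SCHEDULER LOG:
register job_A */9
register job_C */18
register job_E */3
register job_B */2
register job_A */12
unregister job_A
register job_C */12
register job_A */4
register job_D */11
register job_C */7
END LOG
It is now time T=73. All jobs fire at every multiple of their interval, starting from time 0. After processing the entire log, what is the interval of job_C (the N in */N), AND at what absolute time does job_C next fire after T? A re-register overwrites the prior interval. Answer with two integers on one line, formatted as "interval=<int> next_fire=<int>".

Answer: interval=7 next_fire=77

Derivation:
Op 1: register job_A */9 -> active={job_A:*/9}
Op 2: register job_C */18 -> active={job_A:*/9, job_C:*/18}
Op 3: register job_E */3 -> active={job_A:*/9, job_C:*/18, job_E:*/3}
Op 4: register job_B */2 -> active={job_A:*/9, job_B:*/2, job_C:*/18, job_E:*/3}
Op 5: register job_A */12 -> active={job_A:*/12, job_B:*/2, job_C:*/18, job_E:*/3}
Op 6: unregister job_A -> active={job_B:*/2, job_C:*/18, job_E:*/3}
Op 7: register job_C */12 -> active={job_B:*/2, job_C:*/12, job_E:*/3}
Op 8: register job_A */4 -> active={job_A:*/4, job_B:*/2, job_C:*/12, job_E:*/3}
Op 9: register job_D */11 -> active={job_A:*/4, job_B:*/2, job_C:*/12, job_D:*/11, job_E:*/3}
Op 10: register job_C */7 -> active={job_A:*/4, job_B:*/2, job_C:*/7, job_D:*/11, job_E:*/3}
Final interval of job_C = 7
Next fire of job_C after T=73: (73//7+1)*7 = 77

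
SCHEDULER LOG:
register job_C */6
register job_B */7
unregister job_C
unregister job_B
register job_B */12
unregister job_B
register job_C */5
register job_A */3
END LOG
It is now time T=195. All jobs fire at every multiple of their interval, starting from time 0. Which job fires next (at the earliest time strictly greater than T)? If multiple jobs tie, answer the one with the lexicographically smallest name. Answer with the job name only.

Op 1: register job_C */6 -> active={job_C:*/6}
Op 2: register job_B */7 -> active={job_B:*/7, job_C:*/6}
Op 3: unregister job_C -> active={job_B:*/7}
Op 4: unregister job_B -> active={}
Op 5: register job_B */12 -> active={job_B:*/12}
Op 6: unregister job_B -> active={}
Op 7: register job_C */5 -> active={job_C:*/5}
Op 8: register job_A */3 -> active={job_A:*/3, job_C:*/5}
  job_A: interval 3, next fire after T=195 is 198
  job_C: interval 5, next fire after T=195 is 200
Earliest = 198, winner (lex tiebreak) = job_A

Answer: job_A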